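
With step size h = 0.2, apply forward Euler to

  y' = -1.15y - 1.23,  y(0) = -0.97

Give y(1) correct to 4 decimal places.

-1.0426

Euler: y_{n+1} = y_n + h·f(x_n, y_n).
x=0.000000, y=-0.970000: f=-0.114500 → y ← -0.970000 + 0.2·(-0.114500) = -0.992900
x=0.200000, y=-0.992900: f=-0.088165 → y ← -0.992900 + 0.2·(-0.088165) = -1.010533
x=0.400000, y=-1.010533: f=-0.067887 → y ← -1.010533 + 0.2·(-0.067887) = -1.024110
x=0.600000, y=-1.024110: f=-0.052273 → y ← -1.024110 + 0.2·(-0.052273) = -1.034565
x=0.800000, y=-1.034565: f=-0.040250 → y ← -1.034565 + 0.2·(-0.040250) = -1.042615
y(1) ≈ -1.0426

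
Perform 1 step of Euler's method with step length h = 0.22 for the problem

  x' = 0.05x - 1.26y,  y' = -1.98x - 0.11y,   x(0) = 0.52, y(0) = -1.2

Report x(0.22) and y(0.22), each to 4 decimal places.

Euler on (x,y): x_{n+1} = x_n + h·x', y_{n+1} = y_n + h·y'.
0.000000: (0.520000, -1.200000); f=(1.538000, -0.897600) → (0.858360, -1.397472)
(x(0.22), y(0.22)) ≈ (0.8584, -1.3975)

0.8584, -1.3975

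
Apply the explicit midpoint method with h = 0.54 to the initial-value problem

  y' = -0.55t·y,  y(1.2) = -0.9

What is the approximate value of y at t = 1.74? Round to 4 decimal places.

Midpoint: k1 = f(t_n, y_n); k2 = f(t_n + h/2, y_n + (h/2)·k1); y_{n+1} = y_n + h·k2.
t=1.200000, y=-0.900000:
  k1 = f(1.200000, -0.900000) = 0.594000
  k2 = f(1.470000, -0.739620) = 0.597983
  y ← -0.900000 + 0.54·0.597983 = -0.577089
y(1.74) ≈ -0.5771

-0.5771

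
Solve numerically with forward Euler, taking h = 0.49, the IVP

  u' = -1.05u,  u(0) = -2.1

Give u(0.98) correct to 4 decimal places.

Euler: u_{n+1} = u_n + h·f(t_n, u_n).
t=0.000000, u=-2.100000: f=2.205000 → u ← -2.100000 + 0.49·2.205000 = -1.019550
t=0.490000, u=-1.019550: f=1.070528 → u ← -1.019550 + 0.49·1.070528 = -0.494992
u(0.98) ≈ -0.4950

-0.4950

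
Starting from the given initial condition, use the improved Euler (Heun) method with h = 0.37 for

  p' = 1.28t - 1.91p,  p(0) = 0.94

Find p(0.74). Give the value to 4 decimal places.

Heun: k1 = f(t_n, p_n); k2 = f(t_n + h, p_n + h·k1); p_{n+1} = p_n + (h/2)·(k1 + k2).
t=0.000000, p=0.940000:
  k1 = f(0.000000, 0.940000) = -1.795400
  k2 = f(0.370000, 0.275702) = -0.052991
  p ← 0.940000 + (0.37/2)·(-1.795400 + (-0.052991)) = 0.598048
t=0.370000, p=0.598048:
  k1 = f(0.370000, 0.598048) = -0.668671
  k2 = f(0.740000, 0.350639) = 0.277479
  p ← 0.598048 + (0.37/2)·(-0.668671 + 0.277479) = 0.525677
p(0.74) ≈ 0.5257

0.5257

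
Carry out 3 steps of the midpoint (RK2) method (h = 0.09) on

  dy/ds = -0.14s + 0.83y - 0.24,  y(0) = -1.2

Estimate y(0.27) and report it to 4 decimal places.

-1.5792

Midpoint: k1 = f(s_n, y_n); k2 = f(s_n + h/2, y_n + (h/2)·k1); y_{n+1} = y_n + h·k2.
s=0.000000, y=-1.200000:
  k1 = f(0.000000, -1.200000) = -1.236000
  k2 = f(0.045000, -1.255620) = -1.288465
  y ← -1.200000 + 0.09·(-1.288465) = -1.315962
s=0.090000, y=-1.315962:
  k1 = f(0.090000, -1.315962) = -1.344848
  k2 = f(0.135000, -1.376480) = -1.401378
  y ← -1.315962 + 0.09·(-1.401378) = -1.442086
s=0.180000, y=-1.442086:
  k1 = f(0.180000, -1.442086) = -1.462131
  k2 = f(0.225000, -1.507882) = -1.523042
  y ← -1.442086 + 0.09·(-1.523042) = -1.579160
y(0.27) ≈ -1.5792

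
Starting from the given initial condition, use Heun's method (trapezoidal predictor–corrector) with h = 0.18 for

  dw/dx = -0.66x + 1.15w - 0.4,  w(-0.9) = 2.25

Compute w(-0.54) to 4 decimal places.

Heun: k1 = f(x_n, w_n); k2 = f(x_n + h, w_n + h·k1); w_{n+1} = w_n + (h/2)·(k1 + k2).
x=-0.900000, w=2.250000:
  k1 = f(-0.900000, 2.250000) = 2.781500
  k2 = f(-0.720000, 2.750670) = 3.238471
  w ← 2.250000 + (0.18/2)·(2.781500 + 3.238471) = 2.791797
x=-0.720000, w=2.791797:
  k1 = f(-0.720000, 2.791797) = 3.285767
  k2 = f(-0.540000, 3.383235) = 3.847121
  w ← 2.791797 + (0.18/2)·(3.285767 + 3.847121) = 3.433757
w(-0.54) ≈ 3.4338

3.4338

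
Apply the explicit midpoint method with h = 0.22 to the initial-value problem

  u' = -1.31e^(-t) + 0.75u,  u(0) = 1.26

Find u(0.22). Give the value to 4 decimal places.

1.2031

Midpoint: k1 = f(t_n, u_n); k2 = f(t_n + h/2, u_n + (h/2)·k1); u_{n+1} = u_n + h·k2.
t=0.000000, u=1.260000:
  k1 = f(0.000000, 1.260000) = -0.365000
  k2 = f(0.110000, 1.219850) = -0.258655
  u ← 1.260000 + 0.22·(-0.258655) = 1.203096
u(0.22) ≈ 1.2031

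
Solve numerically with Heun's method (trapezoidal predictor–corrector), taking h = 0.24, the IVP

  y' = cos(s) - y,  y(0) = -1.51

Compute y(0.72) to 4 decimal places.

-0.2869

Heun: k1 = f(s_n, y_n); k2 = f(s_n + h, y_n + h·k1); y_{n+1} = y_n + (h/2)·(k1 + k2).
s=0.000000, y=-1.510000:
  k1 = f(0.000000, -1.510000) = 2.510000
  k2 = f(0.240000, -0.907600) = 1.878938
  y ← -1.510000 + (0.24/2)·(2.510000 + 1.878938) = -0.983327
s=0.240000, y=-0.983327:
  k1 = f(0.240000, -0.983327) = 1.954665
  k2 = f(0.480000, -0.514208) = 1.401203
  y ← -0.983327 + (0.24/2)·(1.954665 + 1.401203) = -0.580623
s=0.480000, y=-0.580623:
  k1 = f(0.480000, -0.580623) = 1.467618
  k2 = f(0.720000, -0.228395) = 0.980201
  y ← -0.580623 + (0.24/2)·(1.467618 + 0.980201) = -0.286885
y(0.72) ≈ -0.2869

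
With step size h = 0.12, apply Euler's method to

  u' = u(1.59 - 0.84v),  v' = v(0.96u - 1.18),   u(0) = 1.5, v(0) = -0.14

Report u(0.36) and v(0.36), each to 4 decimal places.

2.6280, -0.1708

Euler on (u,v): u_{n+1} = u_n + h·u', v_{n+1} = v_n + h·v'.
0.000000: (1.500000, -0.140000); f=(2.561400, -0.036400) → (1.807368, -0.144368)
0.120000: (1.807368, -0.144368); f=(3.092893, -0.080135) → (2.178515, -0.153984)
0.240000: (2.178515, -0.153984); f=(3.745623, -0.140337) → (2.627990, -0.170825)
(u(0.36), v(0.36)) ≈ (2.6280, -0.1708)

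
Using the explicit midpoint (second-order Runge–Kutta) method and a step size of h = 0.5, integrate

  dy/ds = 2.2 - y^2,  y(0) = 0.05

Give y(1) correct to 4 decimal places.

1.2448

Midpoint: k1 = f(s_n, y_n); k2 = f(s_n + h/2, y_n + (h/2)·k1); y_{n+1} = y_n + h·k2.
s=0.000000, y=0.050000:
  k1 = f(0.000000, 0.050000) = 2.197500
  k2 = f(0.250000, 0.599375) = 1.840750
  y ← 0.050000 + 0.5·1.840750 = 0.970375
s=0.500000, y=0.970375:
  k1 = f(0.500000, 0.970375) = 1.258373
  k2 = f(0.750000, 1.284968) = 0.548857
  y ← 0.970375 + 0.5·0.548857 = 1.244803
y(1) ≈ 1.2448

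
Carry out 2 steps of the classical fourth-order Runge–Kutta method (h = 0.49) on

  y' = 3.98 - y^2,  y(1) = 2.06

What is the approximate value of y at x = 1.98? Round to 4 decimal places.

RK4: k1 = f(x_n, y_n); k2 = f(x_n + h/2, y_n + (h/2)·k1); k3 = f(x_n + h/2, y_n + (h/2)·k2); k4 = f(x_n + h, y_n + h·k3); y_{n+1} = y_n + (h/6)·(k1 + 2k2 + 2k3 + k4).
x=1.000000, y=2.060000:
  k1 = f(1.000000, 2.060000) = -0.263600
  k2 = f(1.245000, 1.995418) = -0.001693
  k3 = f(1.245000, 2.059585) = -0.261891
  k4 = f(1.490000, 1.931673) = 0.248638
  y ← 2.060000 + (0.49/6)·(k1 + 2k2 + 2k3 + k4) = 2.015726
x=1.490000, y=2.015726:
  k1 = f(1.490000, 2.015726) = -0.083151
  k2 = f(1.735000, 1.995354) = -0.001437
  k3 = f(1.735000, 2.015374) = -0.081732
  k4 = f(1.980000, 1.975677) = 0.076699
  y ← 2.015726 + (0.49/6)·(k1 + 2k2 + 2k3 + k4) = 2.001615
y(1.98) ≈ 2.0016

2.0016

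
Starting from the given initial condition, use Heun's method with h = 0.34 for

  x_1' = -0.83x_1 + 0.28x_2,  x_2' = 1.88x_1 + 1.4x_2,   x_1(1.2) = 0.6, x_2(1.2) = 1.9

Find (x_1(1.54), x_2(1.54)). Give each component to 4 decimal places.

Heun on (x_1,x_2): k1 = f(t_n, state_n); k2 = f(t_n + h, state_n + h·k1); state_{n+1} = state_n + (h/2)·(k1 + k2).
1.200000: (0.600000, 1.900000)
  k1 = (0.034000, 3.788000)
  predictor → (0.611560, 3.187920)
  k2 = (0.385023, 5.612821)
  → (0.671234, 3.498140)
(x_1(1.54), x_2(1.54)) ≈ (0.6712, 3.4981)

0.6712, 3.4981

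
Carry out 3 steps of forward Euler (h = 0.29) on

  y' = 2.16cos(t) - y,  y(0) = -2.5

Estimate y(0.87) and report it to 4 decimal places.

Euler: y_{n+1} = y_n + h·f(t_n, y_n).
t=0.000000, y=-2.500000: f=4.660000 → y ← -2.500000 + 0.29·4.660000 = -1.148600
t=0.290000, y=-1.148600: f=3.218407 → y ← -1.148600 + 0.29·3.218407 = -0.215262
t=0.580000, y=-0.215262: f=2.022021 → y ← -0.215262 + 0.29·2.022021 = 0.371124
y(0.87) ≈ 0.3711

0.3711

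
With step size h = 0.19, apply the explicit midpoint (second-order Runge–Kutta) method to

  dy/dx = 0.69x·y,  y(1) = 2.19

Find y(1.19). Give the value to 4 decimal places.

Midpoint: k1 = f(x_n, y_n); k2 = f(x_n + h/2, y_n + (h/2)·k1); y_{n+1} = y_n + h·k2.
x=1.000000, y=2.190000:
  k1 = f(1.000000, 2.190000) = 1.511100
  k2 = f(1.095000, 2.333554) = 1.763117
  y ← 2.190000 + 0.19·1.763117 = 2.524992
y(1.19) ≈ 2.5250

2.5250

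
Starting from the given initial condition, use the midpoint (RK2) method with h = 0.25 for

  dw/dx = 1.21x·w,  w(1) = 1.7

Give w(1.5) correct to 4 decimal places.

Midpoint: k1 = f(x_n, w_n); k2 = f(x_n + h/2, w_n + (h/2)·k1); w_{n+1} = w_n + h·k2.
x=1.000000, w=1.700000:
  k1 = f(1.000000, 1.700000) = 2.057000
  k2 = f(1.125000, 1.957125) = 2.664136
  w ← 1.700000 + 0.25·2.664136 = 2.366034
x=1.250000, w=2.366034:
  k1 = f(1.250000, 2.366034) = 3.578627
  k2 = f(1.375000, 2.813362) = 4.680732
  w ← 2.366034 + 0.25·4.680732 = 3.536217
w(1.5) ≈ 3.5362

3.5362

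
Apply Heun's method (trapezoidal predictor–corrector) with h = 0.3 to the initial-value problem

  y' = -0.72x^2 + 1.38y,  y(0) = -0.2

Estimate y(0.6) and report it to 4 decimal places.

-0.5170

Heun: k1 = f(x_n, y_n); k2 = f(x_n + h, y_n + h·k1); y_{n+1} = y_n + (h/2)·(k1 + k2).
x=0.000000, y=-0.200000:
  k1 = f(0.000000, -0.200000) = -0.276000
  k2 = f(0.300000, -0.282800) = -0.455064
  y ← -0.200000 + (0.3/2)·(-0.276000 + (-0.455064)) = -0.309660
x=0.300000, y=-0.309660:
  k1 = f(0.300000, -0.309660) = -0.492130
  k2 = f(0.600000, -0.457299) = -0.890272
  y ← -0.309660 + (0.3/2)·(-0.492130 + (-0.890272)) = -0.517020
y(0.6) ≈ -0.5170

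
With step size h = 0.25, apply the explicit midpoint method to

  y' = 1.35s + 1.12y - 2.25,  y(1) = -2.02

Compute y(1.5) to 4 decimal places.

-3.9162

Midpoint: k1 = f(s_n, y_n); k2 = f(s_n + h/2, y_n + (h/2)·k1); y_{n+1} = y_n + h·k2.
s=1.000000, y=-2.020000:
  k1 = f(1.000000, -2.020000) = -3.162400
  k2 = f(1.125000, -2.415300) = -3.436386
  y ← -2.020000 + 0.25·(-3.436386) = -2.879097
s=1.250000, y=-2.879097:
  k1 = f(1.250000, -2.879097) = -3.787088
  k2 = f(1.375000, -3.352483) = -4.148530
  y ← -2.879097 + 0.25·(-4.148530) = -3.916229
y(1.5) ≈ -3.9162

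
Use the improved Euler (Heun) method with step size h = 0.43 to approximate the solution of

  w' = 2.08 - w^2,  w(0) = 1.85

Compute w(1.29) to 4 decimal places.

1.5044

Heun: k1 = f(x_n, w_n); k2 = f(x_n + h, w_n + h·k1); w_{n+1} = w_n + (h/2)·(k1 + k2).
x=0.000000, w=1.850000:
  k1 = f(0.000000, 1.850000) = -1.342500
  k2 = f(0.430000, 1.272725) = 0.460171
  w ← 1.850000 + (0.43/2)·(-1.342500 + 0.460171) = 1.660299
x=0.430000, w=1.660299:
  k1 = f(0.430000, 1.660299) = -0.676594
  k2 = f(0.860000, 1.369364) = 0.204842
  w ← 1.660299 + (0.43/2)·(-0.676594 + 0.204842) = 1.558873
x=0.860000, w=1.558873:
  k1 = f(0.860000, 1.558873) = -0.350084
  k2 = f(1.290000, 1.408337) = 0.096588
  w ← 1.558873 + (0.43/2)·(-0.350084 + 0.096588) = 1.504371
w(1.29) ≈ 1.5044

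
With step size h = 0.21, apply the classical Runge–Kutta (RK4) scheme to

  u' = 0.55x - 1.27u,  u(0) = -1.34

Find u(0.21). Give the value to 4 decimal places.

-1.0152

RK4: k1 = f(x_n, u_n); k2 = f(x_n + h/2, u_n + (h/2)·k1); k3 = f(x_n + h/2, u_n + (h/2)·k2); k4 = f(x_n + h, u_n + h·k3); u_{n+1} = u_n + (h/6)·(k1 + 2k2 + 2k3 + k4).
x=0.000000, u=-1.340000:
  k1 = f(0.000000, -1.340000) = 1.701800
  k2 = f(0.105000, -1.161311) = 1.532615
  k3 = f(0.105000, -1.179075) = 1.555176
  k4 = f(0.210000, -1.013413) = 1.402535
  u ← -1.340000 + (0.21/6)·(k1 + 2k2 + 2k3 + k4) = -1.015203
u(0.21) ≈ -1.0152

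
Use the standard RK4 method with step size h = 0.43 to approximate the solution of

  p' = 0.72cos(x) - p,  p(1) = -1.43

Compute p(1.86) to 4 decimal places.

-0.5736

RK4: k1 = f(x_n, p_n); k2 = f(x_n + h/2, p_n + (h/2)·k1); k3 = f(x_n + h/2, p_n + (h/2)·k2); k4 = f(x_n + h, p_n + h·k3); p_{n+1} = p_n + (h/6)·(k1 + 2k2 + 2k3 + k4).
x=1.000000, p=-1.430000:
  k1 = f(1.000000, -1.430000) = 1.819018
  k2 = f(1.215000, -1.038911) = 1.289714
  k3 = f(1.215000, -1.152712) = 1.403514
  k4 = f(1.430000, -0.826489) = 0.927528
  p ← -1.430000 + (0.43/6)·(k1 + 2k2 + 2k3 + k4) = -0.847135
x=1.430000, p=-0.847135:
  k1 = f(1.430000, -0.847135) = 0.948174
  k2 = f(1.645000, -0.643278) = 0.589900
  k3 = f(1.645000, -0.720306) = 0.666929
  k4 = f(1.860000, -0.560356) = 0.355019
  p ← -0.847135 + (0.43/6)·(k1 + 2k2 + 2k3 + k4) = -0.573594
p(1.86) ≈ -0.5736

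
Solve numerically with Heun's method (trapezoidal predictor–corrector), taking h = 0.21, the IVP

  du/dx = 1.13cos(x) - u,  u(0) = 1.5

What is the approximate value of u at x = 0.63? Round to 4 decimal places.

1.2854

Heun: k1 = f(x_n, u_n); k2 = f(x_n + h, u_n + h·k1); u_{n+1} = u_n + (h/2)·(k1 + k2).
x=0.000000, u=1.500000:
  k1 = f(0.000000, 1.500000) = -0.370000
  k2 = f(0.210000, 1.422300) = -0.317125
  u ← 1.500000 + (0.21/2)·(-0.370000 + (-0.317125)) = 1.427852
x=0.210000, u=1.427852:
  k1 = f(0.210000, 1.427852) = -0.322677
  k2 = f(0.420000, 1.360090) = -0.328299
  u ← 1.427852 + (0.21/2)·(-0.322677 + (-0.328299)) = 1.359499
x=0.420000, u=1.359499:
  k1 = f(0.420000, 1.359499) = -0.327709
  k2 = f(0.630000, 1.290681) = -0.377609
  u ← 1.359499 + (0.21/2)·(-0.327709 + (-0.377609)) = 1.285441
u(0.63) ≈ 1.2854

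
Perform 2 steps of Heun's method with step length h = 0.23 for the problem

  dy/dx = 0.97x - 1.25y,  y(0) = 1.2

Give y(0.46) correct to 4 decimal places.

Heun: k1 = f(x_n, y_n); k2 = f(x_n + h, y_n + h·k1); y_{n+1} = y_n + (h/2)·(k1 + k2).
x=0.000000, y=1.200000:
  k1 = f(0.000000, 1.200000) = -1.500000
  k2 = f(0.230000, 0.855000) = -0.845650
  y ← 1.200000 + (0.23/2)·(-1.500000 + (-0.845650)) = 0.930250
x=0.230000, y=0.930250:
  k1 = f(0.230000, 0.930250) = -0.939713
  k2 = f(0.460000, 0.714116) = -0.446445
  y ← 0.930250 + (0.23/2)·(-0.939713 + (-0.446445)) = 0.770842
y(0.46) ≈ 0.7708

0.7708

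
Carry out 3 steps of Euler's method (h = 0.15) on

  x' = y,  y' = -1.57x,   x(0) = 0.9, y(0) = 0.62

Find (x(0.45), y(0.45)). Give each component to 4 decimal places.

1.0803, -0.0741

Euler on (x,y): x_{n+1} = x_n + h·x', y_{n+1} = y_n + h·y'.
0.000000: (0.900000, 0.620000); f=(0.620000, -1.413000) → (0.993000, 0.408050)
0.150000: (0.993000, 0.408050); f=(0.408050, -1.559010) → (1.054207, 0.174199)
0.300000: (1.054207, 0.174199); f=(0.174199, -1.655106) → (1.080337, -0.074067)
(x(0.45), y(0.45)) ≈ (1.0803, -0.0741)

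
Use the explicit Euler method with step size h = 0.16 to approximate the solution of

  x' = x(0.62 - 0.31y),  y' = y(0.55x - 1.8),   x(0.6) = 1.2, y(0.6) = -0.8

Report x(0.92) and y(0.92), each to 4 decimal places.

Euler on (x,y): x_{n+1} = x_n + h·x', y_{n+1} = y_n + h·y'.
0.600000: (1.200000, -0.800000); f=(1.041600, 0.912000) → (1.366656, -0.654080)
0.760000: (1.366656, -0.654080); f=(1.124436, 0.685698) → (1.546566, -0.544368)
(x(0.92), y(0.92)) ≈ (1.5466, -0.5444)

1.5466, -0.5444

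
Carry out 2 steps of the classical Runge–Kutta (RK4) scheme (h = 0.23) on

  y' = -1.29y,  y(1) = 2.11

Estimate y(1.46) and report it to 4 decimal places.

RK4: k1 = f(x_n, y_n); k2 = f(x_n + h/2, y_n + (h/2)·k1); k3 = f(x_n + h/2, y_n + (h/2)·k2); k4 = f(x_n + h, y_n + h·k3); y_{n+1} = y_n + (h/6)·(k1 + 2k2 + 2k3 + k4).
x=1.000000, y=2.110000:
  k1 = f(1.000000, 2.110000) = -2.721900
  k2 = f(1.115000, 1.796981) = -2.318106
  k3 = f(1.115000, 1.843418) = -2.378009
  k4 = f(1.230000, 1.563058) = -2.016345
  y ← 2.110000 + (0.23/6)·(k1 + 2k2 + 2k3 + k4) = 1.568332
x=1.230000, y=1.568332:
  k1 = f(1.230000, 1.568332) = -2.023148
  k2 = f(1.345000, 1.335670) = -1.723014
  k3 = f(1.345000, 1.370185) = -1.767539
  k4 = f(1.460000, 1.161798) = -1.498719
  y ← 1.568332 + (0.23/6)·(k1 + 2k2 + 2k3 + k4) = 1.165718
y(1.46) ≈ 1.1657

1.1657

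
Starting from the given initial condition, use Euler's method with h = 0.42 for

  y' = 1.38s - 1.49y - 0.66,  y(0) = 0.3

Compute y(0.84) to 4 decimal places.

-0.0955

Euler: y_{n+1} = y_n + h·f(s_n, y_n).
s=0.000000, y=0.300000: f=-1.107000 → y ← 0.300000 + 0.42·(-1.107000) = -0.164940
s=0.420000, y=-0.164940: f=0.165361 → y ← -0.164940 + 0.42·0.165361 = -0.095489
y(0.84) ≈ -0.0955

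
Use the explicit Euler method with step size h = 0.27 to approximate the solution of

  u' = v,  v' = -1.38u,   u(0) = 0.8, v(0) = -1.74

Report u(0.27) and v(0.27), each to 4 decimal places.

0.3302, -2.0381

Euler on (u,v): u_{n+1} = u_n + h·u', v_{n+1} = v_n + h·v'.
0.000000: (0.800000, -1.740000); f=(-1.740000, -1.104000) → (0.330200, -2.038080)
(u(0.27), v(0.27)) ≈ (0.3302, -2.0381)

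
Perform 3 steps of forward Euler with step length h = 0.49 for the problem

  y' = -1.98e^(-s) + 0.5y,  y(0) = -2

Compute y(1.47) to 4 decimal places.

Euler: y_{n+1} = y_n + h·f(s_n, y_n).
s=0.000000, y=-2.000000: f=-2.980000 → y ← -2.000000 + 0.49·(-2.980000) = -3.460200
s=0.490000, y=-3.460200: f=-2.943100 → y ← -3.460200 + 0.49·(-2.943100) = -4.902319
s=0.980000, y=-4.902319: f=-3.194276 → y ← -4.902319 + 0.49·(-3.194276) = -6.467514
y(1.47) ≈ -6.4675

-6.4675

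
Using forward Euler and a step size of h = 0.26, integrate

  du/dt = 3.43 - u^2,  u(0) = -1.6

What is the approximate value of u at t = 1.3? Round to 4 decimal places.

1.3539

Euler: u_{n+1} = u_n + h·f(t_n, u_n).
t=0.000000, u=-1.600000: f=0.870000 → u ← -1.600000 + 0.26·0.870000 = -1.373800
t=0.260000, u=-1.373800: f=1.542674 → u ← -1.373800 + 0.26·1.542674 = -0.972705
t=0.520000, u=-0.972705: f=2.483845 → u ← -0.972705 + 0.26·2.483845 = -0.326905
t=0.780000, u=-0.326905: f=3.323133 → u ← -0.326905 + 0.26·3.323133 = 0.537109
t=1.040000, u=0.537109: f=3.141513 → u ← 0.537109 + 0.26·3.141513 = 1.353903
u(1.3) ≈ 1.3539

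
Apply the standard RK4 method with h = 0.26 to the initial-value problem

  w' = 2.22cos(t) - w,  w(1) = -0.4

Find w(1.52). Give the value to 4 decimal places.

0.0152

RK4: k1 = f(t_n, w_n); k2 = f(t_n + h/2, w_n + (h/2)·k1); k3 = f(t_n + h/2, w_n + (h/2)·k2); k4 = f(t_n + h, w_n + h·k3); w_{n+1} = w_n + (h/6)·(k1 + 2k2 + 2k3 + k4).
t=1.000000, w=-0.400000:
  k1 = f(1.000000, -0.400000) = 1.599471
  k2 = f(1.130000, -0.192069) = 1.139254
  k3 = f(1.130000, -0.251897) = 1.199082
  k4 = f(1.260000, -0.088239) = 0.767152
  w ← -0.400000 + (0.26/6)·(k1 + 2k2 + 2k3 + k4) = -0.094791
t=1.260000, w=-0.094791:
  k1 = f(1.260000, -0.094791) = 0.773704
  k2 = f(1.390000, 0.005791) = 0.393394
  k3 = f(1.390000, -0.043649) = 0.442834
  k4 = f(1.520000, 0.020346) = 0.092373
  w ← -0.094791 + (0.26/6)·(k1 + 2k2 + 2k3 + k4) = 0.015213
w(1.52) ≈ 0.0152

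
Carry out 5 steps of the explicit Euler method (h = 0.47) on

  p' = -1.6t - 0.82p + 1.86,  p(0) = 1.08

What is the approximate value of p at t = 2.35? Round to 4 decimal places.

Euler: p_{n+1} = p_n + h·f(t_n, p_n).
t=0.000000, p=1.080000: f=0.974400 → p ← 1.080000 + 0.47·0.974400 = 1.537968
t=0.470000, p=1.537968: f=-0.153134 → p ← 1.537968 + 0.47·(-0.153134) = 1.465995
t=0.940000, p=1.465995: f=-0.846116 → p ← 1.465995 + 0.47·(-0.846116) = 1.068321
t=1.410000, p=1.068321: f=-1.272023 → p ← 1.068321 + 0.47·(-1.272023) = 0.470470
t=1.880000, p=0.470470: f=-1.533785 → p ← 0.470470 + 0.47·(-1.533785) = -0.250409
p(2.35) ≈ -0.2504

-0.2504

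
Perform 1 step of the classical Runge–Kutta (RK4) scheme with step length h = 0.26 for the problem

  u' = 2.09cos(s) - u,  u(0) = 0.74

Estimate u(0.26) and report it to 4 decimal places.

RK4: k1 = f(s_n, u_n); k2 = f(s_n + h/2, u_n + (h/2)·k1); k3 = f(s_n + h/2, u_n + (h/2)·k2); k4 = f(s_n + h, u_n + h·k3); u_{n+1} = u_n + (h/6)·(k1 + 2k2 + 2k3 + k4).
s=0.000000, u=0.740000:
  k1 = f(0.000000, 0.740000) = 1.350000
  k2 = f(0.130000, 0.915500) = 1.156864
  k3 = f(0.130000, 0.890392) = 1.181972
  k4 = f(0.260000, 1.047313) = 0.972442
  u ← 0.740000 + (0.26/6)·(k1 + 2k2 + 2k3 + k4) = 1.043338
u(0.26) ≈ 1.0433

1.0433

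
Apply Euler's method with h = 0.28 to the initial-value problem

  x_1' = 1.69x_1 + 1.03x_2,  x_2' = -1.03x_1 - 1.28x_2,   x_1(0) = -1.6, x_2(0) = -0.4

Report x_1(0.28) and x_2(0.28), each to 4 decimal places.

-2.4725, 0.2048

Euler on (x_1,x_2): x_1_{n+1} = x_1_n + h·x_1', x_2_{n+1} = x_2_n + h·x_2'.
0.000000: (-1.600000, -0.400000); f=(-3.116000, 2.160000) → (-2.472480, 0.204800)
(x_1(0.28), x_2(0.28)) ≈ (-2.4725, 0.2048)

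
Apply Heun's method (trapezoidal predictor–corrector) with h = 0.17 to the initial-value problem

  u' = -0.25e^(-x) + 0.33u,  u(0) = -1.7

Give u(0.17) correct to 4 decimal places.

Heun: k1 = f(x_n, u_n); k2 = f(x_n + h, u_n + h·k1); u_{n+1} = u_n + (h/2)·(k1 + k2).
x=0.000000, u=-1.700000:
  k1 = f(0.000000, -1.700000) = -0.811000
  k2 = f(0.170000, -1.837870) = -0.817413
  u ← -1.700000 + (0.17/2)·(-0.811000 + (-0.817413)) = -1.838415
u(0.17) ≈ -1.8384

-1.8384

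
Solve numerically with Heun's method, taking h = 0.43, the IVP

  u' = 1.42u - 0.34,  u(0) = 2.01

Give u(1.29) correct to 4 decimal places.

Heun: k1 = f(x_n, u_n); k2 = f(x_n + h, u_n + h·k1); u_{n+1} = u_n + (h/2)·(k1 + k2).
x=0.000000, u=2.010000:
  k1 = f(0.000000, 2.010000) = 2.514200
  k2 = f(0.430000, 3.091106) = 4.049371
  u ← 2.010000 + (0.43/2)·(2.514200 + 4.049371) = 3.421168
x=0.430000, u=3.421168:
  k1 = f(0.430000, 3.421168) = 4.518058
  k2 = f(0.860000, 5.363933) = 7.276784
  u ← 3.421168 + (0.43/2)·(4.518058 + 7.276784) = 5.957059
x=0.860000, u=5.957059:
  k1 = f(0.860000, 5.957059) = 8.119023
  k2 = f(1.290000, 9.448239) = 13.076499
  u ← 5.957059 + (0.43/2)·(8.119023 + 13.076499) = 10.514096
u(1.29) ≈ 10.5141

10.5141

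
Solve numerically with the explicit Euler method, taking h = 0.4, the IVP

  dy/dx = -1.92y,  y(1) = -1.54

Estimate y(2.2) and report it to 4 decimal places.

-0.0192

Euler: y_{n+1} = y_n + h·f(x_n, y_n).
x=1.000000, y=-1.540000: f=2.956800 → y ← -1.540000 + 0.4·2.956800 = -0.357280
x=1.400000, y=-0.357280: f=0.685978 → y ← -0.357280 + 0.4·0.685978 = -0.082889
x=1.800000, y=-0.082889: f=0.159147 → y ← -0.082889 + 0.4·0.159147 = -0.019230
y(2.2) ≈ -0.0192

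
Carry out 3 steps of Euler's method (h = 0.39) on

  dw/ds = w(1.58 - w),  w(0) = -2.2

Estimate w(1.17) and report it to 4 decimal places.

-194.4433

Euler: w_{n+1} = w_n + h·f(s_n, w_n).
s=0.000000, w=-2.200000: f=-8.316000 → w ← -2.200000 + 0.39·(-8.316000) = -5.443240
s=0.390000, w=-5.443240: f=-38.229181 → w ← -5.443240 + 0.39·(-38.229181) = -20.352621
s=0.780000, w=-20.352621: f=-446.386304 → w ← -20.352621 + 0.39·(-446.386304) = -194.443279
w(1.17) ≈ -194.4433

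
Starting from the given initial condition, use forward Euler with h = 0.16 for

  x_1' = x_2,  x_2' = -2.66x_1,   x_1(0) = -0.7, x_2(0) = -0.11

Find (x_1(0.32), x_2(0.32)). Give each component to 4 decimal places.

Euler on (x_1,x_2): x_1_{n+1} = x_1_n + h·x_1', x_2_{n+1} = x_2_n + h·x_2'.
0.000000: (-0.700000, -0.110000); f=(-0.110000, 1.862000) → (-0.717600, 0.187920)
0.160000: (-0.717600, 0.187920); f=(0.187920, 1.908816) → (-0.687533, 0.493331)
(x_1(0.32), x_2(0.32)) ≈ (-0.6875, 0.4933)

-0.6875, 0.4933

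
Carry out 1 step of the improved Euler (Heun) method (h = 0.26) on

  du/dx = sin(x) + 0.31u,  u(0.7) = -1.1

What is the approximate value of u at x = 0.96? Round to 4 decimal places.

-0.9952

Heun: k1 = f(x_n, u_n); k2 = f(x_n + h, u_n + h·k1); u_{n+1} = u_n + (h/2)·(k1 + k2).
x=0.700000, u=-1.100000:
  k1 = f(0.700000, -1.100000) = 0.303218
  k2 = f(0.960000, -1.021163) = 0.502631
  u ← -1.100000 + (0.26/2)·(0.303218 + 0.502631) = -0.995240
u(0.96) ≈ -0.9952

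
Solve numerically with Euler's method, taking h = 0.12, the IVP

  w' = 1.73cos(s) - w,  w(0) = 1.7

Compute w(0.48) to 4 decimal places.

Euler: w_{n+1} = w_n + h·f(s_n, w_n).
s=0.000000, w=1.700000: f=0.030000 → w ← 1.700000 + 0.12·0.030000 = 1.703600
s=0.120000, w=1.703600: f=0.013959 → w ← 1.703600 + 0.12·0.013959 = 1.705275
s=0.240000, w=1.705275: f=-0.024860 → w ← 1.705275 + 0.12·(-0.024860) = 1.702292
s=0.360000, w=1.702292: f=-0.083190 → w ← 1.702292 + 0.12·(-0.083190) = 1.692309
w(0.48) ≈ 1.6923

1.6923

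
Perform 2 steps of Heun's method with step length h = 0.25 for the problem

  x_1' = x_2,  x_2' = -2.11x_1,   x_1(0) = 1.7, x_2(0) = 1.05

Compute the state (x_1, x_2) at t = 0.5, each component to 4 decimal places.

Heun on (x_1,x_2): k1 = f(t_n, state_n); k2 = f(t_n + h, state_n + h·k1); state_{n+1} = state_n + (h/2)·(k1 + k2).
0.000000: (1.700000, 1.050000)
  k1 = (1.050000, -3.587000)
  predictor → (1.962500, 0.153250)
  k2 = (0.153250, -4.140875)
  → (1.850406, 0.084016)
0.250000: (1.850406, 0.084016)
  k1 = (0.084016, -3.904357)
  predictor → (1.871410, -0.892074)
  k2 = (-0.892074, -3.948675)
  → (1.749399, -0.897613)
(x_1(0.5), x_2(0.5)) ≈ (1.7494, -0.8976)

1.7494, -0.8976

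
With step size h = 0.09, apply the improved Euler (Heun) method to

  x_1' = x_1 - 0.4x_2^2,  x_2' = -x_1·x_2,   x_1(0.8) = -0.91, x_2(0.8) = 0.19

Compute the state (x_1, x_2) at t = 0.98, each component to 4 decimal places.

-1.0926, 0.2273

Heun on (x_1,x_2): k1 = f(t_n, state_n); k2 = f(t_n + h, state_n + h·k1); state_{n+1} = state_n + (h/2)·(k1 + k2).
0.800000: (-0.910000, 0.190000)
  k1 = (-0.924440, 0.172900)
  predictor → (-0.993200, 0.205561)
  k2 = (-1.010102, 0.204163)
  → (-0.997054, 0.206968)
0.890000: (-0.997054, 0.206968)
  k1 = (-1.014189, 0.206358)
  predictor → (-1.088331, 0.225540)
  k2 = (-1.108679, 0.245462)
  → (-1.092583, 0.227300)
(x_1(0.98), x_2(0.98)) ≈ (-1.0926, 0.2273)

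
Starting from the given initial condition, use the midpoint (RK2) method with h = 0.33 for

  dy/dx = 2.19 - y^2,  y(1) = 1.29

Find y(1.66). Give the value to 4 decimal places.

Midpoint: k1 = f(x_n, y_n); k2 = f(x_n + h/2, y_n + (h/2)·k1); y_{n+1} = y_n + h·k2.
x=1.000000, y=1.290000:
  k1 = f(1.000000, 1.290000) = 0.525900
  k2 = f(1.165000, 1.376774) = 0.294495
  y ← 1.290000 + 0.33·0.294495 = 1.387183
x=1.330000, y=1.387183:
  k1 = f(1.330000, 1.387183) = 0.265723
  k2 = f(1.495000, 1.431027) = 0.142160
  y ← 1.387183 + 0.33·0.142160 = 1.434096
y(1.66) ≈ 1.4341

1.4341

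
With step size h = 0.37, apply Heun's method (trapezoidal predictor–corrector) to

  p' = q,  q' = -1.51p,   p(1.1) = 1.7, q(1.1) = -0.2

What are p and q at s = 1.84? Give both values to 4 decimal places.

0.8826, -1.8227

Heun on (p,q): k1 = f(s_n, state_n); k2 = f(s_n + h, state_n + h·k1); state_{n+1} = state_n + (h/2)·(k1 + k2).
1.100000: (1.700000, -0.200000)
  k1 = (-0.200000, -2.567000)
  predictor → (1.626000, -1.149790)
  k2 = (-1.149790, -2.455260)
  → (1.450289, -1.129118)
1.470000: (1.450289, -1.129118)
  k1 = (-1.129118, -2.189936)
  predictor → (1.032515, -1.939394)
  k2 = (-1.939394, -1.559098)
  → (0.882614, -1.822689)
(p(1.84), q(1.84)) ≈ (0.8826, -1.8227)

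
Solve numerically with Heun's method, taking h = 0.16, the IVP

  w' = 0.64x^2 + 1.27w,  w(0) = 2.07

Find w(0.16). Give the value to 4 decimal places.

2.5347

Heun: k1 = f(x_n, w_n); k2 = f(x_n + h, w_n + h·k1); w_{n+1} = w_n + (h/2)·(k1 + k2).
x=0.000000, w=2.070000:
  k1 = f(0.000000, 2.070000) = 2.628900
  k2 = f(0.160000, 2.490624) = 3.179476
  w ← 2.070000 + (0.16/2)·(2.628900 + 3.179476) = 2.534670
w(0.16) ≈ 2.5347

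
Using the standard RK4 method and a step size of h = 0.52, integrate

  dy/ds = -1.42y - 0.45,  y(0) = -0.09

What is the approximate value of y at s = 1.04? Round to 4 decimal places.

-0.2647

RK4: k1 = f(s_n, y_n); k2 = f(s_n + h/2, y_n + (h/2)·k1); k3 = f(s_n + h/2, y_n + (h/2)·k2); k4 = f(s_n + h, y_n + h·k3); y_{n+1} = y_n + (h/6)·(k1 + 2k2 + 2k3 + k4).
s=0.000000, y=-0.090000:
  k1 = f(0.000000, -0.090000) = -0.322200
  k2 = f(0.260000, -0.173772) = -0.203244
  k3 = f(0.260000, -0.142843) = -0.247162
  k4 = f(0.520000, -0.218524) = -0.139695
  y ← -0.090000 + (0.52/6)·(k1 + 2k2 + 2k3 + k4) = -0.208101
s=0.520000, y=-0.208101:
  k1 = f(0.520000, -0.208101) = -0.154496
  k2 = f(0.780000, -0.248270) = -0.097456
  k3 = f(0.780000, -0.233440) = -0.118515
  k4 = f(1.040000, -0.269729) = -0.066984
  y ← -0.208101 + (0.52/6)·(k1 + 2k2 + 2k3 + k4) = -0.264731
y(1.04) ≈ -0.2647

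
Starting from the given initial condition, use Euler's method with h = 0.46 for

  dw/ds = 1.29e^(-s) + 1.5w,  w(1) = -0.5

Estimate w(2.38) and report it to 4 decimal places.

-1.4700

Euler: w_{n+1} = w_n + h·f(s_n, w_n).
s=1.000000, w=-0.500000: f=-0.275436 → w ← -0.500000 + 0.46·(-0.275436) = -0.626700
s=1.460000, w=-0.626700: f=-0.640466 → w ← -0.626700 + 0.46·(-0.640466) = -0.921315
s=1.920000, w=-0.921315: f=-1.192849 → w ← -0.921315 + 0.46·(-1.192849) = -1.470025
w(2.38) ≈ -1.4700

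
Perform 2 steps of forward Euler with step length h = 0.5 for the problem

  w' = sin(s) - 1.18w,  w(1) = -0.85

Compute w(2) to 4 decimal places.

0.5284

Euler: w_{n+1} = w_n + h·f(s_n, w_n).
s=1.000000, w=-0.850000: f=1.844471 → w ← -0.850000 + 0.5·1.844471 = 0.072235
s=1.500000, w=0.072235: f=0.912257 → w ← 0.072235 + 0.5·0.912257 = 0.528364
w(2) ≈ 0.5284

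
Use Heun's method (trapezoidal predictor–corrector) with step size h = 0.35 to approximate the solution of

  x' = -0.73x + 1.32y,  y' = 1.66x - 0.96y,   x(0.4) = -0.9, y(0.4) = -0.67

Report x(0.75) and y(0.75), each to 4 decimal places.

Heun on (x,y): k1 = f(t_n, state_n); k2 = f(t_n + h, state_n + h·k1); state_{n+1} = state_n + (h/2)·(k1 + k2).
0.400000: (-0.900000, -0.670000)
  k1 = (-0.227400, -0.850800)
  predictor → (-0.979590, -0.967780)
  k2 = (-0.562369, -0.697051)
  → (-1.038210, -0.940874)
(x(0.75), y(0.75)) ≈ (-1.0382, -0.9409)

-1.0382, -0.9409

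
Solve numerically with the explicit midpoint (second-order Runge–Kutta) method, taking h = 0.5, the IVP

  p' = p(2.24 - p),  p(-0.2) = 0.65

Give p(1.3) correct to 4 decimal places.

Midpoint: k1 = f(t_n, p_n); k2 = f(t_n + h/2, p_n + (h/2)·k1); p_{n+1} = p_n + h·k2.
t=-0.200000, p=0.650000:
  k1 = f(-0.200000, 0.650000) = 1.033500
  k2 = f(0.050000, 0.908375) = 1.209615
  p ← 0.650000 + 0.5·1.209615 = 1.254807
t=0.300000, p=1.254807:
  k1 = f(0.300000, 1.254807) = 1.236227
  k2 = f(0.550000, 1.563864) = 1.057385
  p ← 1.254807 + 0.5·1.057385 = 1.783500
t=0.800000, p=1.783500:
  k1 = f(0.800000, 1.783500) = 0.814168
  k2 = f(1.050000, 1.987042) = 0.502639
  p ← 1.783500 + 0.5·0.502639 = 2.034819
p(1.3) ≈ 2.0348

2.0348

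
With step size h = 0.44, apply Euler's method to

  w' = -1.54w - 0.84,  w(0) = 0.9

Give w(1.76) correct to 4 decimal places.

Euler: w_{n+1} = w_n + h·f(x_n, w_n).
x=0.000000, w=0.900000: f=-2.226000 → w ← 0.900000 + 0.44·(-2.226000) = -0.079440
x=0.440000, w=-0.079440: f=-0.717662 → w ← -0.079440 + 0.44·(-0.717662) = -0.395211
x=0.880000, w=-0.395211: f=-0.231374 → w ← -0.395211 + 0.44·(-0.231374) = -0.497016
x=1.320000, w=-0.497016: f=-0.074595 → w ← -0.497016 + 0.44·(-0.074595) = -0.529838
w(1.76) ≈ -0.5298

-0.5298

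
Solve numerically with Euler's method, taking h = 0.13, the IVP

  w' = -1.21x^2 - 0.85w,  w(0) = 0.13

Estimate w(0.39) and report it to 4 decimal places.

Euler: w_{n+1} = w_n + h·f(x_n, w_n).
x=0.000000, w=0.130000: f=-0.110500 → w ← 0.130000 + 0.13·(-0.110500) = 0.115635
x=0.130000, w=0.115635: f=-0.118739 → w ← 0.115635 + 0.13·(-0.118739) = 0.100199
x=0.260000, w=0.100199: f=-0.166965 → w ← 0.100199 + 0.13·(-0.166965) = 0.078493
w(0.39) ≈ 0.0785

0.0785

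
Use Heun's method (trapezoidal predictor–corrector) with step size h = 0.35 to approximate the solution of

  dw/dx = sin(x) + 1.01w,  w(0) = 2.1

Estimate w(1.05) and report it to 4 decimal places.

6.6613

Heun: k1 = f(x_n, w_n); k2 = f(x_n + h, w_n + h·k1); w_{n+1} = w_n + (h/2)·(k1 + k2).
x=0.000000, w=2.100000:
  k1 = f(0.000000, 2.100000) = 2.121000
  k2 = f(0.350000, 2.842350) = 3.213671
  w ← 2.100000 + (0.35/2)·(2.121000 + 3.213671) = 3.033567
x=0.350000, w=3.033567:
  k1 = f(0.350000, 3.033567) = 3.406801
  k2 = f(0.700000, 4.225948) = 4.912425
  w ← 3.033567 + (0.35/2)·(3.406801 + 4.912425) = 4.489432
x=0.700000, w=4.489432:
  k1 = f(0.700000, 4.489432) = 5.178544
  k2 = f(1.050000, 6.301922) = 7.232365
  w ← 4.489432 + (0.35/2)·(5.178544 + 7.232365) = 6.661341
w(1.05) ≈ 6.6613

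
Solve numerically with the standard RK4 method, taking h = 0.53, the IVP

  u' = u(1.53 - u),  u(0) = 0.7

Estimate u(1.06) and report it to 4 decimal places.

RK4: k1 = f(x_n, u_n); k2 = f(x_n + h/2, u_n + (h/2)·k1); k3 = f(x_n + h/2, u_n + (h/2)·k2); k4 = f(x_n + h, u_n + h·k3); u_{n+1} = u_n + (h/6)·(k1 + 2k2 + 2k3 + k4).
x=0.000000, u=0.700000:
  k1 = f(0.000000, 0.700000) = 0.581000
  k2 = f(0.265000, 0.853965) = 0.577310
  k3 = f(0.265000, 0.852987) = 0.577483
  k4 = f(0.530000, 1.006066) = 0.527112
  u ← 0.700000 + (0.53/6)·(k1 + 2k2 + 2k3 + k4) = 1.001897
x=0.530000, u=1.001897:
  k1 = f(0.530000, 1.001897) = 0.529105
  k2 = f(0.795000, 1.142110) = 0.443013
  k3 = f(0.795000, 1.119295) = 0.459700
  k4 = f(1.060000, 1.245538) = 0.354309
  u ← 1.001897 + (0.53/6)·(k1 + 2k2 + 2k3 + k4) = 1.239411
u(1.06) ≈ 1.2394

1.2394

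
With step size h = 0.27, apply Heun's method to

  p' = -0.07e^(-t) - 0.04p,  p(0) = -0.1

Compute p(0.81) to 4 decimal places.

Heun: k1 = f(t_n, p_n); k2 = f(t_n + h, p_n + h·k1); p_{n+1} = p_n + (h/2)·(k1 + k2).
t=0.000000, p=-0.100000:
  k1 = f(0.000000, -0.100000) = -0.066000
  k2 = f(0.270000, -0.117820) = -0.048724
  p ← -0.100000 + (0.27/2)·(-0.066000 + (-0.048724)) = -0.115488
t=0.270000, p=-0.115488:
  k1 = f(0.270000, -0.115488) = -0.048817
  k2 = f(0.540000, -0.128668) = -0.035646
  p ← -0.115488 + (0.27/2)·(-0.048817 + (-0.035646)) = -0.126890
t=0.540000, p=-0.126890:
  k1 = f(0.540000, -0.126890) = -0.035717
  k2 = f(0.810000, -0.136534) = -0.025679
  p ← -0.126890 + (0.27/2)·(-0.035717 + (-0.025679)) = -0.135179
p(0.81) ≈ -0.1352

-0.1352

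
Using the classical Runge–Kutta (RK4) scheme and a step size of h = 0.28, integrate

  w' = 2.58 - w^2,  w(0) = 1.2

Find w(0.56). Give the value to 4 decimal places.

1.5300

RK4: k1 = f(x_n, w_n); k2 = f(x_n + h/2, w_n + (h/2)·k1); k3 = f(x_n + h/2, w_n + (h/2)·k2); k4 = f(x_n + h, w_n + h·k3); w_{n+1} = w_n + (h/6)·(k1 + 2k2 + 2k3 + k4).
x=0.000000, w=1.200000:
  k1 = f(0.000000, 1.200000) = 1.140000
  k2 = f(0.140000, 1.359600) = 0.731488
  k3 = f(0.140000, 1.302408) = 0.883733
  k4 = f(0.280000, 1.447445) = 0.484903
  w ← 1.200000 + (0.28/6)·(k1 + 2k2 + 2k3 + k4) = 1.426583
x=0.280000, w=1.426583:
  k1 = f(0.280000, 1.426583) = 0.544862
  k2 = f(0.420000, 1.502863) = 0.321402
  k3 = f(0.420000, 1.471579) = 0.414455
  k4 = f(0.560000, 1.542630) = 0.200292
  w ← 1.426583 + (0.28/6)·(k1 + 2k2 + 2k3 + k4) = 1.530037
w(0.56) ≈ 1.5300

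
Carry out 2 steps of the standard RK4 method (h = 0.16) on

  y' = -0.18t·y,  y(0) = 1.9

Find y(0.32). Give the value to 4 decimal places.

RK4: k1 = f(t_n, y_n); k2 = f(t_n + h/2, y_n + (h/2)·k1); k3 = f(t_n + h/2, y_n + (h/2)·k2); k4 = f(t_n + h, y_n + h·k3); y_{n+1} = y_n + (h/6)·(k1 + 2k2 + 2k3 + k4).
t=0.000000, y=1.900000:
  k1 = f(0.000000, 1.900000) = 0.000000
  k2 = f(0.080000, 1.900000) = -0.027360
  k3 = f(0.080000, 1.897811) = -0.027328
  k4 = f(0.160000, 1.895627) = -0.054594
  y ← 1.900000 + (0.16/6)·(k1 + 2k2 + 2k3 + k4) = 1.895627
t=0.160000, y=1.895627:
  k1 = f(0.160000, 1.895627) = -0.054594
  k2 = f(0.240000, 1.891260) = -0.081702
  k3 = f(0.240000, 1.889091) = -0.081609
  k4 = f(0.320000, 1.882570) = -0.108436
  y ← 1.895627 + (0.16/6)·(k1 + 2k2 + 2k3 + k4) = 1.882570
y(0.32) ≈ 1.8826

1.8826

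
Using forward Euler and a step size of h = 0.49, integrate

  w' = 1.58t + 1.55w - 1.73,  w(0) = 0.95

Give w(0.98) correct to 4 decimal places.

Euler: w_{n+1} = w_n + h·f(t_n, w_n).
t=0.000000, w=0.950000: f=-0.257500 → w ← 0.950000 + 0.49·(-0.257500) = 0.823825
t=0.490000, w=0.823825: f=0.321129 → w ← 0.823825 + 0.49·0.321129 = 0.981178
w(0.98) ≈ 0.9812

0.9812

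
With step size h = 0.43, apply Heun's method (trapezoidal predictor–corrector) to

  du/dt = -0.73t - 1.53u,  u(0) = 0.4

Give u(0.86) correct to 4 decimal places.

Heun: k1 = f(t_n, u_n); k2 = f(t_n + h, u_n + h·k1); u_{n+1} = u_n + (h/2)·(k1 + k2).
t=0.000000, u=0.400000:
  k1 = f(0.000000, 0.400000) = -0.612000
  k2 = f(0.430000, 0.136840) = -0.523265
  u ← 0.400000 + (0.43/2)·(-0.612000 + (-0.523265)) = 0.155918
t=0.430000, u=0.155918:
  k1 = f(0.430000, 0.155918) = -0.552455
  k2 = f(0.860000, -0.081637) = -0.502895
  u ← 0.155918 + (0.43/2)·(-0.552455 + (-0.502895)) = -0.070982
u(0.86) ≈ -0.0710

-0.0710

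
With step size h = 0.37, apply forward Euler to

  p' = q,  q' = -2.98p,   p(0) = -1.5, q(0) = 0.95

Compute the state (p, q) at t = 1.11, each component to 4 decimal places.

1.2469, 4.0743

Euler on (p,q): p_{n+1} = p_n + h·p', q_{n+1} = q_n + h·q'.
0.000000: (-1.500000, 0.950000); f=(0.950000, 4.470000) → (-1.148500, 2.603900)
0.370000: (-1.148500, 2.603900); f=(2.603900, 3.422530) → (-0.185057, 3.870236)
0.740000: (-0.185057, 3.870236); f=(3.870236, 0.551470) → (1.246930, 4.074280)
(p(1.11), q(1.11)) ≈ (1.2469, 4.0743)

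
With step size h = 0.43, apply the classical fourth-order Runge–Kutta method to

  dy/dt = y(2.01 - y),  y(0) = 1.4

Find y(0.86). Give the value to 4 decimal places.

RK4: k1 = f(t_n, y_n); k2 = f(t_n + h/2, y_n + (h/2)·k1); k3 = f(t_n + h/2, y_n + (h/2)·k2); k4 = f(t_n + h, y_n + h·k3); y_{n+1} = y_n + (h/6)·(k1 + 2k2 + 2k3 + k4).
t=0.000000, y=1.400000:
  k1 = f(0.000000, 1.400000) = 0.854000
  k2 = f(0.215000, 1.583610) = 0.675235
  k3 = f(0.215000, 1.545176) = 0.718235
  k4 = f(0.430000, 1.708841) = 0.514633
  y ← 1.400000 + (0.43/6)·(k1 + 2k2 + 2k3 + k4) = 1.697816
t=0.430000, y=1.697816:
  k1 = f(0.430000, 1.697816) = 0.530031
  k2 = f(0.645000, 1.811773) = 0.359143
  k3 = f(0.645000, 1.775032) = 0.417076
  k4 = f(0.860000, 1.877159) = 0.249364
  y ← 1.697816 + (0.43/6)·(k1 + 2k2 + 2k3 + k4) = 1.864931
y(0.86) ≈ 1.8649

1.8649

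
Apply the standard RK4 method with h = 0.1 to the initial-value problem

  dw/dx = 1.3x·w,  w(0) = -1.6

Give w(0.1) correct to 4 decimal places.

RK4: k1 = f(x_n, w_n); k2 = f(x_n + h/2, w_n + (h/2)·k1); k3 = f(x_n + h/2, w_n + (h/2)·k2); k4 = f(x_n + h, w_n + h·k3); w_{n+1} = w_n + (h/6)·(k1 + 2k2 + 2k3 + k4).
x=0.000000, w=-1.600000:
  k1 = f(0.000000, -1.600000) = 0.000000
  k2 = f(0.050000, -1.600000) = -0.104000
  k3 = f(0.050000, -1.605200) = -0.104338
  k4 = f(0.100000, -1.610434) = -0.209356
  w ← -1.600000 + (0.1/6)·(k1 + 2k2 + 2k3 + k4) = -1.610434
w(0.1) ≈ -1.6104

-1.6104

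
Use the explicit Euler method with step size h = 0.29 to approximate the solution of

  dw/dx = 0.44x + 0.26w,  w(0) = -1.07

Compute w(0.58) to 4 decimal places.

Euler: w_{n+1} = w_n + h·f(x_n, w_n).
x=0.000000, w=-1.070000: f=-0.278200 → w ← -1.070000 + 0.29·(-0.278200) = -1.150678
x=0.290000, w=-1.150678: f=-0.171576 → w ← -1.150678 + 0.29·(-0.171576) = -1.200435
w(0.58) ≈ -1.2004

-1.2004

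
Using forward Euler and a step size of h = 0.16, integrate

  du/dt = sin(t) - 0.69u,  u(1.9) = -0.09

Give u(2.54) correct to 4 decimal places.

Euler: u_{n+1} = u_n + h·f(t_n, u_n).
t=1.900000, u=-0.090000: f=1.008400 → u ← -0.090000 + 0.16·1.008400 = 0.071344
t=2.060000, u=0.071344: f=0.833480 → u ← 0.071344 + 0.16·0.833480 = 0.204701
t=2.220000, u=0.204701: f=0.655322 → u ← 0.204701 + 0.16·0.655322 = 0.309552
t=2.380000, u=0.309552: f=0.476484 → u ← 0.309552 + 0.16·0.476484 = 0.385790
u(2.54) ≈ 0.3858

0.3858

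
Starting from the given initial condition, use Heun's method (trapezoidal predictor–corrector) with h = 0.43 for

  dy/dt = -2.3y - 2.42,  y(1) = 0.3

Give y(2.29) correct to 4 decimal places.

-0.8831

Heun: k1 = f(t_n, y_n); k2 = f(t_n + h, y_n + h·k1); y_{n+1} = y_n + (h/2)·(k1 + k2).
t=1.000000, y=0.300000:
  k1 = f(1.000000, 0.300000) = -3.110000
  k2 = f(1.430000, -1.037300) = -0.034210
  y ← 0.300000 + (0.43/2)·(-3.110000 + (-0.034210)) = -0.376005
t=1.430000, y=-0.376005:
  k1 = f(1.430000, -0.376005) = -1.555188
  k2 = f(1.860000, -1.044736) = -0.017107
  y ← -0.376005 + (0.43/2)·(-1.555188 + (-0.017107)) = -0.714049
t=1.860000, y=-0.714049:
  k1 = f(1.860000, -0.714049) = -0.777688
  k2 = f(2.290000, -1.048455) = -0.008555
  y ← -0.714049 + (0.43/2)·(-0.777688 + (-0.008555)) = -0.883091
y(2.29) ≈ -0.8831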